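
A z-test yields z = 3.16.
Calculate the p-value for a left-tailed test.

For z = 3.16:
p = P(Z < 3.16) = Φ(3.16) = 0.9992

Answer: p-value ≈ 0.9992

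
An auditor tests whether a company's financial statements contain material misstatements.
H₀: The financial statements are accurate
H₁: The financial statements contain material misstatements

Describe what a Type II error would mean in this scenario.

Answer: Failing to detect material misstatements that are actually present

Derivation:
Type I error: rejecting H₀ when it is actually true (false positive).
Type II error: failing to reject H₀ when H₁ is actually true (false negative).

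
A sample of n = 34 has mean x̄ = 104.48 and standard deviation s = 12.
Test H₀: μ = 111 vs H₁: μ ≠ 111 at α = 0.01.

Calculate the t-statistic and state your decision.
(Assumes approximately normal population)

Answer: t = -3.1681, reject H₀

Derivation:
df = n - 1 = 33
SE = s/√n = 12/√34 = 2.0580
t = (x̄ - μ₀)/SE = (104.48 - 111)/2.0580 = -3.1681
Critical value: t_{0.005,33} = ±2.733
p-value ≈ 0.0033
Decision: reject H₀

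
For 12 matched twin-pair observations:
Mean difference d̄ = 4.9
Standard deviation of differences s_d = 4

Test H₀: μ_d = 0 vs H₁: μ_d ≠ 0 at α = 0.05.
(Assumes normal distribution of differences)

df = n - 1 = 11
SE = s_d/√n = 4/√12 = 1.1547
t = d̄/SE = 4.9/1.1547 = 4.2435
Critical value: t_{0.025,11} = ±2.201
p-value ≈ 0.0014
Decision: reject H₀

Answer: t = 4.2435, reject H₀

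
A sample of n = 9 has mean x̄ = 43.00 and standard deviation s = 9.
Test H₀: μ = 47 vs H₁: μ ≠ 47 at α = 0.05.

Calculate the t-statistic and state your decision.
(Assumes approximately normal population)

df = n - 1 = 8
SE = s/√n = 9/√9 = 3.0000
t = (x̄ - μ₀)/SE = (43.00 - 47)/3.0000 = -1.3333
Critical value: t_{0.025,8} = ±2.306
p-value ≈ 0.2191
Decision: fail to reject H₀

Answer: t = -1.3333, fail to reject H₀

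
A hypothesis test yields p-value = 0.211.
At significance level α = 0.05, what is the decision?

Answer: fail to reject H₀

Derivation:
Compare p-value to α:
0.211 ≥ 0.05
Decision: fail to reject H₀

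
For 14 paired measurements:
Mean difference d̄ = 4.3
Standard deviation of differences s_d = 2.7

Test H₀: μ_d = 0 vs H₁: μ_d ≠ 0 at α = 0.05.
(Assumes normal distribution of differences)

df = n - 1 = 13
SE = s_d/√n = 2.7/√14 = 0.7216
t = d̄/SE = 4.3/0.7216 = 5.9590
Critical value: t_{0.025,13} = ±2.160
p-value < 0.0001
Decision: reject H₀

Answer: t = 5.9590, reject H₀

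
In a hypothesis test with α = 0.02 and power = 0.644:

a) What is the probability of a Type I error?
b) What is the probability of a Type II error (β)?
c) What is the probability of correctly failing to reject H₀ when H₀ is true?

a) Type I error probability = α = 0.02
b) Power = P(reject H₀ | H₁ true) = 1 - β = 0.644, so Type II error probability = β = 1 - Power = 0.356
c) P(fail to reject H₀ | H₀ true) = 1 - α = 0.98

Answer: a) 0.02, b) 0.356, c) 0.98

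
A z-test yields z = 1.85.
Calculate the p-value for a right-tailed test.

For z = 1.85:
p = P(Z > 1.85) = 1 - Φ(1.85) = 0.0322

Answer: p-value ≈ 0.0322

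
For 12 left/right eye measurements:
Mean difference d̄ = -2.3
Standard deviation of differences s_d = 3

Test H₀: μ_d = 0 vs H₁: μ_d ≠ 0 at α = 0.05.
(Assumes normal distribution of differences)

df = n - 1 = 11
SE = s_d/√n = 3/√12 = 0.8660
t = d̄/SE = -2.3/0.8660 = -2.6559
Critical value: t_{0.025,11} = ±2.201
p-value ≈ 0.0223
Decision: reject H₀

Answer: t = -2.6559, reject H₀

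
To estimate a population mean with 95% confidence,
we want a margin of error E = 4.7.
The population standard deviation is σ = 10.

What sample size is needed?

Answer: n = 18

Derivation:
z_0.025 = 1.960
n = (z×σ/E)² = (1.960×10/4.7)²
n = 17.3907
Round up: n = 18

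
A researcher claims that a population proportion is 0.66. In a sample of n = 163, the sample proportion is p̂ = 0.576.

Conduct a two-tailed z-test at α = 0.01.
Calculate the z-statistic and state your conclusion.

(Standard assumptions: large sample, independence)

Answer: z = -2.2639, fail to reject H₀

Derivation:
H₀: p = 0.66, H₁: p ≠ 0.66
Standard error: SE = √(p₀(1-p₀)/n) = √(0.66×0.34/163) = 0.037104
z-statistic: z = (p̂ - p₀)/SE = (0.576 - 0.66)/0.037104 = -2.2639
Critical value: z_0.005 = ±2.576
p-value = 0.0236
Decision: fail to reject H₀ at α = 0.01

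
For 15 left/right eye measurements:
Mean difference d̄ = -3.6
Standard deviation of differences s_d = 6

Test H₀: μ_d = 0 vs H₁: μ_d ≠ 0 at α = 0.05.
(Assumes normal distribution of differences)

df = n - 1 = 14
SE = s_d/√n = 6/√15 = 1.5492
t = d̄/SE = -3.6/1.5492 = -2.3238
Critical value: t_{0.025,14} = ±2.145
p-value ≈ 0.0357
Decision: reject H₀

Answer: t = -2.3238, reject H₀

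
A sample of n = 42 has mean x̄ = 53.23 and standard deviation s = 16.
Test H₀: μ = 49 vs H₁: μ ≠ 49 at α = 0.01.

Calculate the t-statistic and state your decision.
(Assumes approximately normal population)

Answer: t = 1.7133, fail to reject H₀

Derivation:
df = n - 1 = 41
SE = s/√n = 16/√42 = 2.4689
t = (x̄ - μ₀)/SE = (53.23 - 49)/2.4689 = 1.7133
Critical value: t_{0.005,41} = ±2.701
p-value ≈ 0.0942
Decision: fail to reject H₀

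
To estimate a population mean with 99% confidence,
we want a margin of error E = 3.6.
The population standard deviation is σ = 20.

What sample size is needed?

z_0.005 = 2.576
n = (z×σ/E)² = (2.576×20/3.6)²
n = 204.8079
Round up: n = 205

Answer: n = 205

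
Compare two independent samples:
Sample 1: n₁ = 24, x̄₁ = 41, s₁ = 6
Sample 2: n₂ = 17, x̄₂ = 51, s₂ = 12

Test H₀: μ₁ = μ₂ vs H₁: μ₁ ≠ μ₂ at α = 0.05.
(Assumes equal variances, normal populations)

Pooled variance: s²_p = [23×6² + 16×12²]/(39) = 80.3077
s_p = 8.9615
SE = s_p×√(1/n₁ + 1/n₂) = 8.9615×√(1/24 + 1/17) = 2.8408
t = (x̄₁ - x̄₂)/SE = (41 - 51)/2.8408 = -3.5201
df = 39, t-critical = ±2.023
Decision: reject H₀

Answer: t = -3.5201, reject H₀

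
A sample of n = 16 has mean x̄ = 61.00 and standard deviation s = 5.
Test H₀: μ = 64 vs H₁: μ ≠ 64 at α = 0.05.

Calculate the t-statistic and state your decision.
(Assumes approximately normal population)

Answer: t = -2.4000, reject H₀

Derivation:
df = n - 1 = 15
SE = s/√n = 5/√16 = 1.2500
t = (x̄ - μ₀)/SE = (61.00 - 64)/1.2500 = -2.4000
Critical value: t_{0.025,15} = ±2.131
p-value ≈ 0.0298
Decision: reject H₀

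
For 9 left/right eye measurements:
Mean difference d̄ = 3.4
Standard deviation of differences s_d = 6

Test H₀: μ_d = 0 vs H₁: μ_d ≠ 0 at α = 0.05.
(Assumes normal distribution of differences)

df = n - 1 = 8
SE = s_d/√n = 6/√9 = 2.0000
t = d̄/SE = 3.4/2.0000 = 1.7000
Critical value: t_{0.025,8} = ±2.306
p-value ≈ 0.1276
Decision: fail to reject H₀

Answer: t = 1.7000, fail to reject H₀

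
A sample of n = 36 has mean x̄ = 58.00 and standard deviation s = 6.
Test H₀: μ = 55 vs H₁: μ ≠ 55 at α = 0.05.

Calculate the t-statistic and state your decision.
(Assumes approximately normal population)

df = n - 1 = 35
SE = s/√n = 6/√36 = 1.0000
t = (x̄ - μ₀)/SE = (58.00 - 55)/1.0000 = 3.0000
Critical value: t_{0.025,35} = ±2.030
p-value ≈ 0.0049
Decision: reject H₀

Answer: t = 3.0000, reject H₀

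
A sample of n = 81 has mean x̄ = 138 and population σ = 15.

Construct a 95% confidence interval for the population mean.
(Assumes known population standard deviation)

Confidence level: 95%, α = 0.05
z_0.025 = 1.960
SE = σ/√n = 15/√81 = 1.6667
Margin of error = 1.960 × 1.6667 = 3.2667
CI: x̄ ± margin = 138 ± 3.2667
CI: (134.7333, 141.2667)

Answer: (134.7333, 141.2667)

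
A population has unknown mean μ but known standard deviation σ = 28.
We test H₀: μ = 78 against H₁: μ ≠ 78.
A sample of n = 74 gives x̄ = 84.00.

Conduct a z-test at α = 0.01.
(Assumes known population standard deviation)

Standard error: SE = σ/√n = 28/√74 = 3.2549
z-statistic: z = (x̄ - μ₀)/SE = (84.00 - 78)/3.2549 = 1.8434
Critical value: ±2.576
p-value = 0.0653
Decision: fail to reject H₀

Answer: z = 1.8434, fail to reject H₀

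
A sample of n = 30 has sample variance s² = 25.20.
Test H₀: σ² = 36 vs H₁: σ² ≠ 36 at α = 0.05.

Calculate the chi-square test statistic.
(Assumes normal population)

df = n - 1 = 29
χ² = (n-1)s²/σ₀² = 29×25.20/36 = 20.3000
Critical values: χ²_{0.975,29} = 16.047, χ²_{0.025,29} = 45.722
Rejection region: χ² < 16.047 or χ² > 45.722
Decision: fail to reject H₀

Answer: χ² = 20.3000, fail to reject H₀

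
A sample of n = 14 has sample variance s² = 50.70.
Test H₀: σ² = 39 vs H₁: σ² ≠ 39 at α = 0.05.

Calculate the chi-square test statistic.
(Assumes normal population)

Answer: χ² = 16.9000, fail to reject H₀

Derivation:
df = n - 1 = 13
χ² = (n-1)s²/σ₀² = 13×50.70/39 = 16.9000
Critical values: χ²_{0.975,13} = 5.009, χ²_{0.025,13} = 24.736
Rejection region: χ² < 5.009 or χ² > 24.736
Decision: fail to reject H₀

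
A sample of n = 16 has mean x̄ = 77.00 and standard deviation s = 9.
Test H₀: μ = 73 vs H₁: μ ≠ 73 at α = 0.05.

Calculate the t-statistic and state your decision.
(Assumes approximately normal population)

Answer: t = 1.7778, fail to reject H₀

Derivation:
df = n - 1 = 15
SE = s/√n = 9/√16 = 2.2500
t = (x̄ - μ₀)/SE = (77.00 - 73)/2.2500 = 1.7778
Critical value: t_{0.025,15} = ±2.131
p-value ≈ 0.0957
Decision: fail to reject H₀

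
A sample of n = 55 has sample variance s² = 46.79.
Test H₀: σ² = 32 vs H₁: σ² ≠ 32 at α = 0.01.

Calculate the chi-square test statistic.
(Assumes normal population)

Answer: χ² = 78.9581, fail to reject H₀

Derivation:
df = n - 1 = 54
χ² = (n-1)s²/σ₀² = 54×46.79/32 = 78.9581
Critical values: χ²_{0.995,54} = 30.981, χ²_{0.005,54} = 84.502
Rejection region: χ² < 30.981 or χ² > 84.502
Decision: fail to reject H₀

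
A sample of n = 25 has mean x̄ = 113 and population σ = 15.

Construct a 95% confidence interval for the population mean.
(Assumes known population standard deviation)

Answer: (107.1200, 118.8800)

Derivation:
Confidence level: 95%, α = 0.05
z_0.025 = 1.960
SE = σ/√n = 15/√25 = 3.0000
Margin of error = 1.960 × 3.0000 = 5.8800
CI: x̄ ± margin = 113 ± 5.8800
CI: (107.1200, 118.8800)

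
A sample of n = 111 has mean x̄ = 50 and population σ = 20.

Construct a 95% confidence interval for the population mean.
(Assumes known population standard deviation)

Answer: (46.2793, 53.7207)

Derivation:
Confidence level: 95%, α = 0.05
z_0.025 = 1.960
SE = σ/√n = 20/√111 = 1.8983
Margin of error = 1.960 × 1.8983 = 3.7207
CI: x̄ ± margin = 50 ± 3.7207
CI: (46.2793, 53.7207)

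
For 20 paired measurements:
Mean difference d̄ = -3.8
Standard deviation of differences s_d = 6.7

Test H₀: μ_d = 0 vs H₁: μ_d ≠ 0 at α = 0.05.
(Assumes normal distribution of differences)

Answer: t = -2.5364, reject H₀

Derivation:
df = n - 1 = 19
SE = s_d/√n = 6.7/√20 = 1.4982
t = d̄/SE = -3.8/1.4982 = -2.5364
Critical value: t_{0.025,19} = ±2.093
p-value ≈ 0.0201
Decision: reject H₀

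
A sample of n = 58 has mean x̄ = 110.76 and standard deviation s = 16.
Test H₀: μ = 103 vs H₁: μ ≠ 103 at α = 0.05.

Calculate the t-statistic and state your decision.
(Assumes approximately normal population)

df = n - 1 = 57
SE = s/√n = 16/√58 = 2.1009
t = (x̄ - μ₀)/SE = (110.76 - 103)/2.1009 = 3.6937
Critical value: t_{0.025,57} = ±2.002
p-value ≈ 0.0005
Decision: reject H₀

Answer: t = 3.6937, reject H₀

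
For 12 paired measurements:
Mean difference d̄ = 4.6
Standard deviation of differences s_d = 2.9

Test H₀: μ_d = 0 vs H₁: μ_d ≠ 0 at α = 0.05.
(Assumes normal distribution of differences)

Answer: t = 5.4945, reject H₀

Derivation:
df = n - 1 = 11
SE = s_d/√n = 2.9/√12 = 0.8372
t = d̄/SE = 4.6/0.8372 = 5.4945
Critical value: t_{0.025,11} = ±2.201
p-value ≈ 0.0002
Decision: reject H₀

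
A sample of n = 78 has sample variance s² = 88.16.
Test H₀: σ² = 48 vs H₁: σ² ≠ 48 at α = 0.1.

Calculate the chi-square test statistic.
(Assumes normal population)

Answer: χ² = 141.4233, reject H₀

Derivation:
df = n - 1 = 77
χ² = (n-1)s²/σ₀² = 77×88.16/48 = 141.4233
Critical values: χ²_{0.95,77} = 57.786, χ²_{0.05,77} = 98.484
Rejection region: χ² < 57.786 or χ² > 98.484
Decision: reject H₀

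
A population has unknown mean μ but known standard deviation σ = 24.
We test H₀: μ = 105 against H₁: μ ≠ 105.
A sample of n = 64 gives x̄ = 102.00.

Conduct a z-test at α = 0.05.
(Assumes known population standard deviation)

Answer: z = -1.0000, fail to reject H₀

Derivation:
Standard error: SE = σ/√n = 24/√64 = 3.0000
z-statistic: z = (x̄ - μ₀)/SE = (102.00 - 105)/3.0000 = -1.0000
Critical value: ±1.960
p-value = 0.3173
Decision: fail to reject H₀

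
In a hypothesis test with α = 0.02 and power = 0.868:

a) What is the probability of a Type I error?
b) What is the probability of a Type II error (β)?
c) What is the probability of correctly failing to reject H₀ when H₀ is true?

a) Type I error probability = α = 0.02
b) Power = P(reject H₀ | H₁ true) = 1 - β = 0.868, so Type II error probability = β = 1 - Power = 0.132
c) P(fail to reject H₀ | H₀ true) = 1 - α = 0.98

Answer: a) 0.02, b) 0.132, c) 0.98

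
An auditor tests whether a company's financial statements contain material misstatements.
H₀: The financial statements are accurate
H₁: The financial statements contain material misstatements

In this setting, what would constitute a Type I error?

A Type I error (probability α) occurs when we reject a true H₀.
A Type II error (probability β) occurs when we fail to reject a false H₀.

Answer: Concluding the statements are misstated when they are actually accurate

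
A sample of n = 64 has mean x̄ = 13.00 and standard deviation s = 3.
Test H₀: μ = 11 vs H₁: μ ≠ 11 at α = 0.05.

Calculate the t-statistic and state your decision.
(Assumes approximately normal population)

Answer: t = 5.3333, reject H₀

Derivation:
df = n - 1 = 63
SE = s/√n = 3/√64 = 0.3750
t = (x̄ - μ₀)/SE = (13.00 - 11)/0.3750 = 5.3333
Critical value: t_{0.025,63} = ±1.998
p-value < 0.0001
Decision: reject H₀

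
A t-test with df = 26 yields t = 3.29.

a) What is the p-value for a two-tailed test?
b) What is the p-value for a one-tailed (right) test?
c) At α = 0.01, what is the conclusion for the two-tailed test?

Answer: a) 0.0029, b) 0.0014, c) reject H₀

Derivation:
Using t-distribution with df = 26:
a) Two-tailed: p = 2×P(T > 3.29) = 0.0029
b) One-tailed: p = P(T > 3.29) = 0.0014
c) 0.0029 < 0.01, reject H₀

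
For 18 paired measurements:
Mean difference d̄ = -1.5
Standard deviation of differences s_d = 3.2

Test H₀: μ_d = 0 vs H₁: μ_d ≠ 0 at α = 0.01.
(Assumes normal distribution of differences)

Answer: t = -1.9889, fail to reject H₀

Derivation:
df = n - 1 = 17
SE = s_d/√n = 3.2/√18 = 0.7542
t = d̄/SE = -1.5/0.7542 = -1.9889
Critical value: t_{0.005,17} = ±2.898
p-value ≈ 0.0631
Decision: fail to reject H₀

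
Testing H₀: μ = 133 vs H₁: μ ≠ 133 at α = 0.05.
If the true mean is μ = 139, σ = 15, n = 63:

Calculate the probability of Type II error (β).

SE = σ/√n = 15/√63 = 1.8898
Critical values: μ₀ ± z_0.025×SE = 133 ± 1.960×1.8898
Acceptance region: (129.2960, 136.7040)
Under H₁ (μ = 139): z_high = (136.7040 - 139)/1.8898 = -1.2149, z_low = (129.2960 - 139)/1.8898 = -5.1349
β = P(not reject | H₁) = Φ(-1.2149) - Φ(-5.1349) ≈ 0.1122

Answer: β ≈ 0.1122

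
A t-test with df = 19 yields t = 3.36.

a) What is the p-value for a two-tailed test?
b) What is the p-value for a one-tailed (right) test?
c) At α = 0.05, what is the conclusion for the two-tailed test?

Using t-distribution with df = 19:
a) Two-tailed: p = 2×P(T > 3.36) = 0.0033
b) One-tailed: p = P(T > 3.36) = 0.0016
c) 0.0033 < 0.05, reject H₀

Answer: a) 0.0033, b) 0.0016, c) reject H₀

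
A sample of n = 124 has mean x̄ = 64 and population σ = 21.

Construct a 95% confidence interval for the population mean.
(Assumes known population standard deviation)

Confidence level: 95%, α = 0.05
z_0.025 = 1.960
SE = σ/√n = 21/√124 = 1.8859
Margin of error = 1.960 × 1.8859 = 3.6964
CI: x̄ ± margin = 64 ± 3.6964
CI: (60.3036, 67.6964)

Answer: (60.3036, 67.6964)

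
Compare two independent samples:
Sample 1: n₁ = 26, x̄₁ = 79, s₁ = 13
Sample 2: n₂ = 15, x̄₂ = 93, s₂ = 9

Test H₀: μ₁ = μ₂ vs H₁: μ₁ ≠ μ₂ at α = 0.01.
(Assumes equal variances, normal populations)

Answer: t = -3.6835, reject H₀

Derivation:
Pooled variance: s²_p = [25×13² + 14×9²]/(39) = 137.4103
s_p = 11.7222
SE = s_p×√(1/n₁ + 1/n₂) = 11.7222×√(1/26 + 1/15) = 3.8007
t = (x̄₁ - x̄₂)/SE = (79 - 93)/3.8007 = -3.6835
df = 39, t-critical = ±2.708
Decision: reject H₀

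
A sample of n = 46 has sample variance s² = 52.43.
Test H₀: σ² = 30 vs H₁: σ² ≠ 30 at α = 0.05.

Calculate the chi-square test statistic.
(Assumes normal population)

df = n - 1 = 45
χ² = (n-1)s²/σ₀² = 45×52.43/30 = 78.6450
Critical values: χ²_{0.975,45} = 28.366, χ²_{0.025,45} = 65.410
Rejection region: χ² < 28.366 or χ² > 65.410
Decision: reject H₀

Answer: χ² = 78.6450, reject H₀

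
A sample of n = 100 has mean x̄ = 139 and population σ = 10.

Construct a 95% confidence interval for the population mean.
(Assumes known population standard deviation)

Answer: (137.0400, 140.9600)

Derivation:
Confidence level: 95%, α = 0.05
z_0.025 = 1.960
SE = σ/√n = 10/√100 = 1.0000
Margin of error = 1.960 × 1.0000 = 1.9600
CI: x̄ ± margin = 139 ± 1.9600
CI: (137.0400, 140.9600)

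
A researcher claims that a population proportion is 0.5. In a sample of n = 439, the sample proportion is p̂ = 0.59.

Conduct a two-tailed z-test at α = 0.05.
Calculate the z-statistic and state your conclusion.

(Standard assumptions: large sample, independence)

H₀: p = 0.5, H₁: p ≠ 0.5
Standard error: SE = √(p₀(1-p₀)/n) = √(0.5×0.5/439) = 0.023864
z-statistic: z = (p̂ - p₀)/SE = (0.59 - 0.5)/0.023864 = 3.7714
Critical value: z_0.025 = ±1.960
p-value = 0.0002
Decision: reject H₀ at α = 0.05

Answer: z = 3.7714, reject H₀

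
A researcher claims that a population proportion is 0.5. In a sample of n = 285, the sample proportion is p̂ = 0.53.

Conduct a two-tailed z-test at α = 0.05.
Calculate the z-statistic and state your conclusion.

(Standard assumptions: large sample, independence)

Answer: z = 1.0129, fail to reject H₀

Derivation:
H₀: p = 0.5, H₁: p ≠ 0.5
Standard error: SE = √(p₀(1-p₀)/n) = √(0.5×0.5/285) = 0.029617
z-statistic: z = (p̂ - p₀)/SE = (0.53 - 0.5)/0.029617 = 1.0129
Critical value: z_0.025 = ±1.960
p-value = 0.3111
Decision: fail to reject H₀ at α = 0.05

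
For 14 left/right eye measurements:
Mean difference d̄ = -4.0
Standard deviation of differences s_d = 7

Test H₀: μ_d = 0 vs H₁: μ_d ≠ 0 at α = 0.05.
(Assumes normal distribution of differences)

df = n - 1 = 13
SE = s_d/√n = 7/√14 = 1.8708
t = d̄/SE = -4.0/1.8708 = -2.1381
Critical value: t_{0.025,13} = ±2.160
p-value ≈ 0.0521
Decision: fail to reject H₀

Answer: t = -2.1381, fail to reject H₀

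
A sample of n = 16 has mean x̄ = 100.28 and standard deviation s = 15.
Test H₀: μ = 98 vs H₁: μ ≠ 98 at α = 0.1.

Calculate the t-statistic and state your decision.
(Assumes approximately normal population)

df = n - 1 = 15
SE = s/√n = 15/√16 = 3.7500
t = (x̄ - μ₀)/SE = (100.28 - 98)/3.7500 = 0.6080
Critical value: t_{0.05,15} = ±1.753
p-value ≈ 0.5523
Decision: fail to reject H₀

Answer: t = 0.6080, fail to reject H₀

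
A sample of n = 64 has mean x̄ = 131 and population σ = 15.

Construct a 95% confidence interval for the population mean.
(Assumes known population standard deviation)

Confidence level: 95%, α = 0.05
z_0.025 = 1.960
SE = σ/√n = 15/√64 = 1.8750
Margin of error = 1.960 × 1.8750 = 3.6750
CI: x̄ ± margin = 131 ± 3.6750
CI: (127.3250, 134.6750)

Answer: (127.3250, 134.6750)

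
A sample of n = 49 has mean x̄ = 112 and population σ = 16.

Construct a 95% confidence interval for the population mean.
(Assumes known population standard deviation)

Confidence level: 95%, α = 0.05
z_0.025 = 1.960
SE = σ/√n = 16/√49 = 2.2857
Margin of error = 1.960 × 2.2857 = 4.4800
CI: x̄ ± margin = 112 ± 4.4800
CI: (107.5200, 116.4800)

Answer: (107.5200, 116.4800)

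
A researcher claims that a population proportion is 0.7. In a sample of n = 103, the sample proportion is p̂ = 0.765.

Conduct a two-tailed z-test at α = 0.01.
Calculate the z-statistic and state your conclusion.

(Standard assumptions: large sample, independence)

H₀: p = 0.7, H₁: p ≠ 0.7
Standard error: SE = √(p₀(1-p₀)/n) = √(0.7×0.3/103) = 0.045153
z-statistic: z = (p̂ - p₀)/SE = (0.765 - 0.7)/0.045153 = 1.4395
Critical value: z_0.005 = ±2.576
p-value = 0.1500
Decision: fail to reject H₀ at α = 0.01

Answer: z = 1.4395, fail to reject H₀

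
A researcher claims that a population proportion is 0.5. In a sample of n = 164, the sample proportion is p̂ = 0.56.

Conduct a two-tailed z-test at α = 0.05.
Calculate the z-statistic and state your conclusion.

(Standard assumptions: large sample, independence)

H₀: p = 0.5, H₁: p ≠ 0.5
Standard error: SE = √(p₀(1-p₀)/n) = √(0.5×0.5/164) = 0.039043
z-statistic: z = (p̂ - p₀)/SE = (0.56 - 0.5)/0.039043 = 1.5368
Critical value: z_0.025 = ±1.960
p-value = 0.1243
Decision: fail to reject H₀ at α = 0.05

Answer: z = 1.5368, fail to reject H₀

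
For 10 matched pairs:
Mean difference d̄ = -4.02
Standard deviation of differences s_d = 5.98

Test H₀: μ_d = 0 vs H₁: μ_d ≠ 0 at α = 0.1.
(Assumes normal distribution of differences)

Answer: t = -2.1259, reject H₀

Derivation:
df = n - 1 = 9
SE = s_d/√n = 5.98/√10 = 1.8910
t = d̄/SE = -4.02/1.8910 = -2.1259
Critical value: t_{0.05,9} = ±1.833
p-value ≈ 0.0624
Decision: reject H₀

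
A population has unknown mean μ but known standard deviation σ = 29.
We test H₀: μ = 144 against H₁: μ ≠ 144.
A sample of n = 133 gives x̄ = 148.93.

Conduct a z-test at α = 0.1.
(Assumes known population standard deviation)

Standard error: SE = σ/√n = 29/√133 = 2.5146
z-statistic: z = (x̄ - μ₀)/SE = (148.93 - 144)/2.5146 = 1.9606
Critical value: ±1.645
p-value = 0.0499
Decision: reject H₀

Answer: z = 1.9606, reject H₀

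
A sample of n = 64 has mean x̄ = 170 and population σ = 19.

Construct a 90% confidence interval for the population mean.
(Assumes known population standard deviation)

Confidence level: 90%, α = 0.1
z_0.05 = 1.645
SE = σ/√n = 19/√64 = 2.3750
Margin of error = 1.645 × 2.3750 = 3.9069
CI: x̄ ± margin = 170 ± 3.9069
CI: (166.0931, 173.9069)

Answer: (166.0931, 173.9069)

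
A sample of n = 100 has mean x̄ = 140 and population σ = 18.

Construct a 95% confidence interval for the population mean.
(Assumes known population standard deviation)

Answer: (136.4720, 143.5280)

Derivation:
Confidence level: 95%, α = 0.05
z_0.025 = 1.960
SE = σ/√n = 18/√100 = 1.8000
Margin of error = 1.960 × 1.8000 = 3.5280
CI: x̄ ± margin = 140 ± 3.5280
CI: (136.4720, 143.5280)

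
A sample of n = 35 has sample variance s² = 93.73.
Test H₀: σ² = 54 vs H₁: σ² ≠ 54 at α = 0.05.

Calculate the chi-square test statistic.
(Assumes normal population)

Answer: χ² = 59.0152, reject H₀

Derivation:
df = n - 1 = 34
χ² = (n-1)s²/σ₀² = 34×93.73/54 = 59.0152
Critical values: χ²_{0.975,34} = 19.806, χ²_{0.025,34} = 51.966
Rejection region: χ² < 19.806 or χ² > 51.966
Decision: reject H₀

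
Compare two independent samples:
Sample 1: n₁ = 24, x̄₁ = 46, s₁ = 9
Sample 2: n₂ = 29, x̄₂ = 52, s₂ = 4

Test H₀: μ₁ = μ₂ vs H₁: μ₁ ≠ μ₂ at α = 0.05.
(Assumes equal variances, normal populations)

Answer: t = -3.2300, reject H₀

Derivation:
Pooled variance: s²_p = [23×9² + 28×4²]/(51) = 45.3137
s_p = 6.7315
SE = s_p×√(1/n₁ + 1/n₂) = 6.7315×√(1/24 + 1/29) = 1.8576
t = (x̄₁ - x̄₂)/SE = (46 - 52)/1.8576 = -3.2300
df = 51, t-critical = ±2.008
Decision: reject H₀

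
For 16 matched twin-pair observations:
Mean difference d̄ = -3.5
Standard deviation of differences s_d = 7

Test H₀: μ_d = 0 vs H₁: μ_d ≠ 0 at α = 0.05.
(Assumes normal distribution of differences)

df = n - 1 = 15
SE = s_d/√n = 7/√16 = 1.7500
t = d̄/SE = -3.5/1.7500 = -2.0000
Critical value: t_{0.025,15} = ±2.131
p-value ≈ 0.0639
Decision: fail to reject H₀

Answer: t = -2.0000, fail to reject H₀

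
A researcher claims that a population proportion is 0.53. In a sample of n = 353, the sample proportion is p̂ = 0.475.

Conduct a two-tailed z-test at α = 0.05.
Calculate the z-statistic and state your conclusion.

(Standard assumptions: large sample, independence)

Answer: z = -2.0705, reject H₀

Derivation:
H₀: p = 0.53, H₁: p ≠ 0.53
Standard error: SE = √(p₀(1-p₀)/n) = √(0.53×0.47/353) = 0.026564
z-statistic: z = (p̂ - p₀)/SE = (0.475 - 0.53)/0.026564 = -2.0705
Critical value: z_0.025 = ±1.960
p-value = 0.0384
Decision: reject H₀ at α = 0.05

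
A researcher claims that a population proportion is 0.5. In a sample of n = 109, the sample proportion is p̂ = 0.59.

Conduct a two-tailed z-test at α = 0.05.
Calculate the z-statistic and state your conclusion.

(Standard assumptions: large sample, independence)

H₀: p = 0.5, H₁: p ≠ 0.5
Standard error: SE = √(p₀(1-p₀)/n) = √(0.5×0.5/109) = 0.047891
z-statistic: z = (p̂ - p₀)/SE = (0.59 - 0.5)/0.047891 = 1.8793
Critical value: z_0.025 = ±1.960
p-value = 0.0602
Decision: fail to reject H₀ at α = 0.05

Answer: z = 1.8793, fail to reject H₀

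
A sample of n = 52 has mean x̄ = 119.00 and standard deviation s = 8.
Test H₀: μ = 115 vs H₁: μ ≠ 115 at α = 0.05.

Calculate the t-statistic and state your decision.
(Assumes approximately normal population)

df = n - 1 = 51
SE = s/√n = 8/√52 = 1.1094
t = (x̄ - μ₀)/SE = (119.00 - 115)/1.1094 = 3.6056
Critical value: t_{0.025,51} = ±2.008
p-value ≈ 0.0007
Decision: reject H₀

Answer: t = 3.6056, reject H₀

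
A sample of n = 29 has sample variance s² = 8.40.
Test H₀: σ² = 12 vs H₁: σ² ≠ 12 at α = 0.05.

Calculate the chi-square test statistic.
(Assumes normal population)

Answer: χ² = 19.6000, fail to reject H₀

Derivation:
df = n - 1 = 28
χ² = (n-1)s²/σ₀² = 28×8.40/12 = 19.6000
Critical values: χ²_{0.975,28} = 15.308, χ²_{0.025,28} = 44.461
Rejection region: χ² < 15.308 or χ² > 44.461
Decision: fail to reject H₀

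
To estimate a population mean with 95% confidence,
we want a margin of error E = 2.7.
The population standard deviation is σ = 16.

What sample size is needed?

z_0.025 = 1.960
n = (z×σ/E)² = (1.960×16/2.7)²
n = 134.9039
Round up: n = 135

Answer: n = 135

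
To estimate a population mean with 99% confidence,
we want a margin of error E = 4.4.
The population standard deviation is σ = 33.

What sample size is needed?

z_0.005 = 2.576
n = (z×σ/E)² = (2.576×33/4.4)²
n = 373.2624
Round up: n = 374

Answer: n = 374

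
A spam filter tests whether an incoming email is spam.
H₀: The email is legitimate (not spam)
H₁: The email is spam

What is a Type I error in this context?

Answer: Marking a legitimate email as spam

Derivation:
Type I error: rejecting H₀ when it is actually true (false positive).
Type II error: failing to reject H₀ when H₁ is actually true (false negative).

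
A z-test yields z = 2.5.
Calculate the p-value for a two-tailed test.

For z = 2.5:
p = 2×P(Z > |2.5|) = 2×(1 - Φ(2.5)) = 0.0124

Answer: p-value ≈ 0.0124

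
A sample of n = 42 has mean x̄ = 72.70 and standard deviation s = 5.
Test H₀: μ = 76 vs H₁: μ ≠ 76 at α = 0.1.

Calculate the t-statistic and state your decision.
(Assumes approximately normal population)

Answer: t = -4.2774, reject H₀

Derivation:
df = n - 1 = 41
SE = s/√n = 5/√42 = 0.7715
t = (x̄ - μ₀)/SE = (72.70 - 76)/0.7715 = -4.2774
Critical value: t_{0.05,41} = ±1.683
p-value ≈ 0.0001
Decision: reject H₀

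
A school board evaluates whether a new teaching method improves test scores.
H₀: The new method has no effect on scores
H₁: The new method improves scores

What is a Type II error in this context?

Answer: Failing to adopt an effective teaching method

Derivation:
A Type I error (probability α) occurs when we reject a true H₀.
A Type II error (probability β) occurs when we fail to reject a false H₀.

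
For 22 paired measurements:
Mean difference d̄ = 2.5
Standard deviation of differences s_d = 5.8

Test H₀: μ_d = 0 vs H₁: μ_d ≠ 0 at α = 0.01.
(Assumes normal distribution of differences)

Answer: t = 2.0217, fail to reject H₀

Derivation:
df = n - 1 = 21
SE = s_d/√n = 5.8/√22 = 1.2366
t = d̄/SE = 2.5/1.2366 = 2.0217
Critical value: t_{0.005,21} = ±2.831
p-value ≈ 0.0561
Decision: fail to reject H₀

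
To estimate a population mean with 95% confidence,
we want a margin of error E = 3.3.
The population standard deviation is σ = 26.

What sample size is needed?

z_0.025 = 1.960
n = (z×σ/E)² = (1.960×26/3.3)²
n = 238.4685
Round up: n = 239

Answer: n = 239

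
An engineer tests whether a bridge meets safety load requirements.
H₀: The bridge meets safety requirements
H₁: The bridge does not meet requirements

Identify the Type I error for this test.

Answer: Unnecessarily closing a safe bridge for repairs

Derivation:
Type I error (α): Rejecting H₀ when H₀ is true
Type II error (β): Failing to reject H₀ when H₁ is true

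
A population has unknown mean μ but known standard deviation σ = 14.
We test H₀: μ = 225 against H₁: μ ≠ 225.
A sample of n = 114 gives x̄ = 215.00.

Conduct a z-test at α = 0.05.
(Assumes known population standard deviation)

Standard error: SE = σ/√n = 14/√114 = 1.3112
z-statistic: z = (x̄ - μ₀)/SE = (215.00 - 225)/1.3112 = -7.6266
Critical value: ±1.960
p-value < 0.0001
Decision: reject H₀

Answer: z = -7.6266, reject H₀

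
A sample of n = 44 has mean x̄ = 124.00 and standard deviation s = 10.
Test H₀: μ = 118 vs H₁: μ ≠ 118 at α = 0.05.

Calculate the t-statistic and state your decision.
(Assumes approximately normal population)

Answer: t = 3.9798, reject H₀

Derivation:
df = n - 1 = 43
SE = s/√n = 10/√44 = 1.5076
t = (x̄ - μ₀)/SE = (124.00 - 118)/1.5076 = 3.9798
Critical value: t_{0.025,43} = ±2.017
p-value ≈ 0.0003
Decision: reject H₀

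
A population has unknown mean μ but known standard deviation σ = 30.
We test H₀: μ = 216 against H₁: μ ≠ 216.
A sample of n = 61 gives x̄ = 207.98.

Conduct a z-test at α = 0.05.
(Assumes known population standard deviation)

Standard error: SE = σ/√n = 30/√61 = 3.8411
z-statistic: z = (x̄ - μ₀)/SE = (207.98 - 216)/3.8411 = -2.0879
Critical value: ±1.960
p-value = 0.0368
Decision: reject H₀

Answer: z = -2.0879, reject H₀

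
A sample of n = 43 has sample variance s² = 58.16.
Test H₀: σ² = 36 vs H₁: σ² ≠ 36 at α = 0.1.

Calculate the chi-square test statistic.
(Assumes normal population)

Answer: χ² = 67.8533, reject H₀

Derivation:
df = n - 1 = 42
χ² = (n-1)s²/σ₀² = 42×58.16/36 = 67.8533
Critical values: χ²_{0.95,42} = 28.144, χ²_{0.05,42} = 58.124
Rejection region: χ² < 28.144 or χ² > 58.124
Decision: reject H₀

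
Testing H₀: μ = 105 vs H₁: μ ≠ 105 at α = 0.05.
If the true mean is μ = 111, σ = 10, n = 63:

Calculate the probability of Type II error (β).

SE = σ/√n = 10/√63 = 1.2599
Critical values: μ₀ ± z_0.025×SE = 105 ± 1.960×1.2599
Acceptance region: (102.5306, 107.4694)
Under H₁ (μ = 111): z_high = (107.4694 - 111)/1.2599 = -2.8023, z_low = (102.5306 - 111)/1.2599 = -6.7223
β = P(not reject | H₁) = Φ(-2.8023) - Φ(-6.7223) ≈ 0.0025

Answer: β ≈ 0.0025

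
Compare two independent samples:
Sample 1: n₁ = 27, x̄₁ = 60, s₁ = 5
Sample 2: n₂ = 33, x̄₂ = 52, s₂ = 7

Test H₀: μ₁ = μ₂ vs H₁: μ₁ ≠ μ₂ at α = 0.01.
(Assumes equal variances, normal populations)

Answer: t = 4.9854, reject H₀

Derivation:
Pooled variance: s²_p = [26×5² + 32×7²]/(58) = 38.2414
s_p = 6.1840
SE = s_p×√(1/n₁ + 1/n₂) = 6.1840×√(1/27 + 1/33) = 1.6047
t = (x̄₁ - x̄₂)/SE = (60 - 52)/1.6047 = 4.9854
df = 58, t-critical = ±2.663
Decision: reject H₀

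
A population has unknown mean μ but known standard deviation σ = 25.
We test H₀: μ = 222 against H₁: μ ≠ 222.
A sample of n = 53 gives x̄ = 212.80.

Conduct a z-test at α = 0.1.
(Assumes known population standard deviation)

Standard error: SE = σ/√n = 25/√53 = 3.4340
z-statistic: z = (x̄ - μ₀)/SE = (212.80 - 222)/3.4340 = -2.6791
Critical value: ±1.645
p-value = 0.0074
Decision: reject H₀

Answer: z = -2.6791, reject H₀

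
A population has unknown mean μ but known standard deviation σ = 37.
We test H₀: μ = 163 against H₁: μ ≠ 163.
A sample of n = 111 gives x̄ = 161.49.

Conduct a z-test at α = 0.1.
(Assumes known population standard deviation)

Answer: z = -0.4300, fail to reject H₀

Derivation:
Standard error: SE = σ/√n = 37/√111 = 3.5119
z-statistic: z = (x̄ - μ₀)/SE = (161.49 - 163)/3.5119 = -0.4300
Critical value: ±1.645
p-value = 0.6672
Decision: fail to reject H₀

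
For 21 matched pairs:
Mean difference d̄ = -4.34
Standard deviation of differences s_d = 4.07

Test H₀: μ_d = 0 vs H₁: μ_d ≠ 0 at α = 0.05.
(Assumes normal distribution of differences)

Answer: t = -4.8868, reject H₀

Derivation:
df = n - 1 = 20
SE = s_d/√n = 4.07/√21 = 0.8881
t = d̄/SE = -4.34/0.8881 = -4.8868
Critical value: t_{0.025,20} = ±2.086
p-value ≈ 0.0001
Decision: reject H₀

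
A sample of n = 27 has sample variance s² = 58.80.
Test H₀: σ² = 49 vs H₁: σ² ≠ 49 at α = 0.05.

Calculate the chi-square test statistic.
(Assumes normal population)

Answer: χ² = 31.2000, fail to reject H₀

Derivation:
df = n - 1 = 26
χ² = (n-1)s²/σ₀² = 26×58.80/49 = 31.2000
Critical values: χ²_{0.975,26} = 13.844, χ²_{0.025,26} = 41.923
Rejection region: χ² < 13.844 or χ² > 41.923
Decision: fail to reject H₀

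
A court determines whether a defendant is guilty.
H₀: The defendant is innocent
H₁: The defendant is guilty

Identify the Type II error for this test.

Answer: Acquitting a guilty person

Derivation:
A Type I error (probability α) occurs when we reject a true H₀.
A Type II error (probability β) occurs when we fail to reject a false H₀.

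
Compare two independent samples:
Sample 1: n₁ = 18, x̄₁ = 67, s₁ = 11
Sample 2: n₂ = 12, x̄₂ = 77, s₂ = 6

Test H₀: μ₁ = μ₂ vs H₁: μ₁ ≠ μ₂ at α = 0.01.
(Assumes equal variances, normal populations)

Pooled variance: s²_p = [17×11² + 11×6²]/(28) = 87.6071
s_p = 9.3599
SE = s_p×√(1/n₁ + 1/n₂) = 9.3599×√(1/18 + 1/12) = 3.4882
t = (x̄₁ - x̄₂)/SE = (67 - 77)/3.4882 = -2.8668
df = 28, t-critical = ±2.763
Decision: reject H₀

Answer: t = -2.8668, reject H₀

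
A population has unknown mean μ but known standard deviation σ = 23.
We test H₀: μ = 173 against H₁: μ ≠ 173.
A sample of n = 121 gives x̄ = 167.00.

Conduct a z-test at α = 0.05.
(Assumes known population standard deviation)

Standard error: SE = σ/√n = 23/√121 = 2.0909
z-statistic: z = (x̄ - μ₀)/SE = (167.00 - 173)/2.0909 = -2.8696
Critical value: ±1.960
p-value = 0.0041
Decision: reject H₀

Answer: z = -2.8696, reject H₀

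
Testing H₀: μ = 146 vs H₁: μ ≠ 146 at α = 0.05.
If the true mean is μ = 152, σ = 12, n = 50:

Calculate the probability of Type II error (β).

SE = σ/√n = 12/√50 = 1.6971
Critical values: μ₀ ± z_0.025×SE = 146 ± 1.960×1.6971
Acceptance region: (142.6737, 149.3263)
Under H₁ (μ = 152): z_high = (149.3263 - 152)/1.6971 = -1.5755, z_low = (142.6737 - 152)/1.6971 = -5.4954
β = P(not reject | H₁) = Φ(-1.5755) - Φ(-5.4954) ≈ 0.0576

Answer: β ≈ 0.0576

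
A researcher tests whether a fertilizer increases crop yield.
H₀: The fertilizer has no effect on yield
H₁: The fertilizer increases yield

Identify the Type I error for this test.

Answer: Concluding the fertilizer works when it doesn't

Derivation:
Type I error (α): Rejecting H₀ when H₀ is true
Type II error (β): Failing to reject H₀ when H₁ is true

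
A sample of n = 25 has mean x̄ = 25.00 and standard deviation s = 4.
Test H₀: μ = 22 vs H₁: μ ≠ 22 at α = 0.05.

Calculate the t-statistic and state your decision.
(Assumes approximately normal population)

df = n - 1 = 24
SE = s/√n = 4/√25 = 0.8000
t = (x̄ - μ₀)/SE = (25.00 - 22)/0.8000 = 3.7500
Critical value: t_{0.025,24} = ±2.064
p-value ≈ 0.0010
Decision: reject H₀

Answer: t = 3.7500, reject H₀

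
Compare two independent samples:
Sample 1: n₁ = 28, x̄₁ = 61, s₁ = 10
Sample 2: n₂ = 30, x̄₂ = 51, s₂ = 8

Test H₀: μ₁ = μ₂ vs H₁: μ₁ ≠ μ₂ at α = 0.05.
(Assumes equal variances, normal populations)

Answer: t = 4.2192, reject H₀

Derivation:
Pooled variance: s²_p = [27×10² + 29×8²]/(56) = 81.3571
s_p = 9.0198
SE = s_p×√(1/n₁ + 1/n₂) = 9.0198×√(1/28 + 1/30) = 2.3701
t = (x̄₁ - x̄₂)/SE = (61 - 51)/2.3701 = 4.2192
df = 56, t-critical = ±2.003
Decision: reject H₀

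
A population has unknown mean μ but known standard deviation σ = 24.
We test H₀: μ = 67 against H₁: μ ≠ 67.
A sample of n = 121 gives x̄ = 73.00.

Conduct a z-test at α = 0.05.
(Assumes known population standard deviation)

Standard error: SE = σ/√n = 24/√121 = 2.1818
z-statistic: z = (x̄ - μ₀)/SE = (73.00 - 67)/2.1818 = 2.7500
Critical value: ±1.960
p-value = 0.0060
Decision: reject H₀

Answer: z = 2.7500, reject H₀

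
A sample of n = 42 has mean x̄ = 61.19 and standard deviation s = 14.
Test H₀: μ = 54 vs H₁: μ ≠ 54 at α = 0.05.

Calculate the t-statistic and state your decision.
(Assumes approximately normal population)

Answer: t = 3.3284, reject H₀

Derivation:
df = n - 1 = 41
SE = s/√n = 14/√42 = 2.1602
t = (x̄ - μ₀)/SE = (61.19 - 54)/2.1602 = 3.3284
Critical value: t_{0.025,41} = ±2.020
p-value ≈ 0.0019
Decision: reject H₀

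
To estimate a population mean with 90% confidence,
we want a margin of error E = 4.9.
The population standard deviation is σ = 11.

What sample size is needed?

Answer: n = 14

Derivation:
z_0.05 = 1.645
n = (z×σ/E)² = (1.645×11/4.9)²
n = 13.6372
Round up: n = 14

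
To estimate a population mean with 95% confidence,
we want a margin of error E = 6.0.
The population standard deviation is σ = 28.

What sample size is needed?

z_0.025 = 1.960
n = (z×σ/E)² = (1.960×28/6.0)²
n = 83.6615
Round up: n = 84

Answer: n = 84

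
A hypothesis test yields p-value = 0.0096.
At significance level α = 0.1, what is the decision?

Answer: reject H₀

Derivation:
Compare p-value to α:
0.0096 < 0.1
Decision: reject H₀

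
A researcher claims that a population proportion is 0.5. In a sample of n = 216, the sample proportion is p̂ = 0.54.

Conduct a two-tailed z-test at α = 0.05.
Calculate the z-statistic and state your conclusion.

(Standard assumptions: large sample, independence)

H₀: p = 0.5, H₁: p ≠ 0.5
Standard error: SE = √(p₀(1-p₀)/n) = √(0.5×0.5/216) = 0.034021
z-statistic: z = (p̂ - p₀)/SE = (0.54 - 0.5)/0.034021 = 1.1757
Critical value: z_0.025 = ±1.960
p-value = 0.2397
Decision: fail to reject H₀ at α = 0.05

Answer: z = 1.1757, fail to reject H₀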